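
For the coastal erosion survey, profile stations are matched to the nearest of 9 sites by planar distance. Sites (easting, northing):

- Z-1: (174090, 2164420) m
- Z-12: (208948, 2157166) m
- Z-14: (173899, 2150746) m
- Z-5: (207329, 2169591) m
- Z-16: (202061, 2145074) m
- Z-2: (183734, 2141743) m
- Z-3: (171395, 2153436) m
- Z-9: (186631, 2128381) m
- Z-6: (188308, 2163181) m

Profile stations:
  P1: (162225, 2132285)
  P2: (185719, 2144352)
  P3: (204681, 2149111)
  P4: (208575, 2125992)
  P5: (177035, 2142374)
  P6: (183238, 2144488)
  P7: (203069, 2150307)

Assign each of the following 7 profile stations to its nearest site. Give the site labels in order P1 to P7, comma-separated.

P1 → Z-14 (d²=477090797.00)
P2 → Z-2 (d²=10747106.00)
P3 → Z-16 (d²=23161769.00)
P4 → Z-16 (d²=406554920.00)
P5 → Z-2 (d²=45274762.00)
P6 → Z-2 (d²=7781041.00)
P7 → Z-16 (d²=28400353.00)

Z-14, Z-2, Z-16, Z-16, Z-2, Z-2, Z-16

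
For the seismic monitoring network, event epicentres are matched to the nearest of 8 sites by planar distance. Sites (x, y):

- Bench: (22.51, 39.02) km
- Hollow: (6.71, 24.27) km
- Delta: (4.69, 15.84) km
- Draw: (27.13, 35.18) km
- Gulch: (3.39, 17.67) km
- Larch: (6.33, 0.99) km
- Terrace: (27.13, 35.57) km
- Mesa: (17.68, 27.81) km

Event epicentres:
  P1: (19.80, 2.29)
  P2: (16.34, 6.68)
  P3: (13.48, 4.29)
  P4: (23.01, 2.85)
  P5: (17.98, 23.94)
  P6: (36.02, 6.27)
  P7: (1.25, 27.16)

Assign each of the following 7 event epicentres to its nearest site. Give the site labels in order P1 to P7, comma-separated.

Larch, Larch, Larch, Larch, Mesa, Mesa, Hollow

P1 → Larch (d²=183.13)
P2 → Larch (d²=132.58)
P3 → Larch (d²=62.01)
P4 → Larch (d²=281.68)
P5 → Mesa (d²=15.07)
P6 → Mesa (d²=800.33)
P7 → Hollow (d²=38.16)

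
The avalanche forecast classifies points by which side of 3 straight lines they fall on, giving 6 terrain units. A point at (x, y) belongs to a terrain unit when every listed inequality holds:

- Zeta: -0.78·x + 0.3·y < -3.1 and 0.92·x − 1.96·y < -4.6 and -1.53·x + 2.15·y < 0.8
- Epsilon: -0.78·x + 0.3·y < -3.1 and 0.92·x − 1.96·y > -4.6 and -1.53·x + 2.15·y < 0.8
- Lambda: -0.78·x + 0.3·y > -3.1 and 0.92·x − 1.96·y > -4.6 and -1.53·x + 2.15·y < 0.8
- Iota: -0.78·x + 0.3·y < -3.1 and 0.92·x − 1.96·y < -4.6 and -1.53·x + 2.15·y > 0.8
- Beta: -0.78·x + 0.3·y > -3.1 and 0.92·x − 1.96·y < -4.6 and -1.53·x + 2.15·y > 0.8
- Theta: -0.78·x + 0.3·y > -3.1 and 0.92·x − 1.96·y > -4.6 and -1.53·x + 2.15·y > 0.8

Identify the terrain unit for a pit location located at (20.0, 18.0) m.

-0.78·20.0 + 0.3·18.0 = -10.200, which is < -3.1
0.92·20.0 − 1.96·18.0 = -16.880, which is < -4.6
-1.53·20.0 + 2.15·18.0 = 8.100, which is > 0.8
This sign pattern matches Iota.

Iota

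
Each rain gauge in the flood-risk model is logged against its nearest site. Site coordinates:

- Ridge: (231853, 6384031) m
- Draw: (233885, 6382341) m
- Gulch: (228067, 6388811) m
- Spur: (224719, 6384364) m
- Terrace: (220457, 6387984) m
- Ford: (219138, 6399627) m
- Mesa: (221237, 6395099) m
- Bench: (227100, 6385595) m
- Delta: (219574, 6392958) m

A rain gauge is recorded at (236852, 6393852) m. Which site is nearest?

Squared distances to each site:
Ridge: 121442042.000; Draw: 141306210.000; Gulch: 102587906.000; Spur: 237231833.000; Terrace: 303229449.000; Ford: 347136421.000; Mesa: 245383234.000; Bench: 163279553.000; Delta: 299328520.000.
Minimum at Gulch.

Gulch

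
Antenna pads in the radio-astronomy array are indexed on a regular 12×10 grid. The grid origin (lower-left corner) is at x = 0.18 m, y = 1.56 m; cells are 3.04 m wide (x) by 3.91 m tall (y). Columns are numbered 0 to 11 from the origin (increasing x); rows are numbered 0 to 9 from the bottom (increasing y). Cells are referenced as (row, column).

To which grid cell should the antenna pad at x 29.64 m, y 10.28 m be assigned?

Column index: ⌊(29.64 − 0.18) / 3.04⌋ = ⌊9.691⌋ = 9
Row offset from origin: ⌊(10.28 − 1.56) / 3.91⌋ = ⌊2.230⌋ = 2 → row 2

(2, 9)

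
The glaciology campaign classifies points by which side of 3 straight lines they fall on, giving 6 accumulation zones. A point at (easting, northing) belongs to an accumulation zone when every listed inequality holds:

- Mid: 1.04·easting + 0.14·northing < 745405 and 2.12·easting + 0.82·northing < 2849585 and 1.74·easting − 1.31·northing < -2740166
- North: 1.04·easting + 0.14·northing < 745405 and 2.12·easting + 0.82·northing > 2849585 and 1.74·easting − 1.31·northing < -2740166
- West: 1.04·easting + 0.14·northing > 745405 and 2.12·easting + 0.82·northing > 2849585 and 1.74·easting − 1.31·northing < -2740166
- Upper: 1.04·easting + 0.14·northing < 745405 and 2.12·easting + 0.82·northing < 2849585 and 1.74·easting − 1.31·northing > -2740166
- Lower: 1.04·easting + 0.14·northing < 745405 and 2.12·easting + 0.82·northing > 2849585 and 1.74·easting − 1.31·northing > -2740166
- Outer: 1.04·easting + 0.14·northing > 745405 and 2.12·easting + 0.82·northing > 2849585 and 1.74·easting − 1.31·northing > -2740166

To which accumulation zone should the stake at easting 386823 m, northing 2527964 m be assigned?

Outer

1.04·386823 + 0.14·2527964 = 756210.880, which is > 745405
2.12·386823 + 0.82·2527964 = 2892995.240, which is > 2849585
1.74·386823 − 1.31·2527964 = -2638560.820, which is > -2740166
This sign pattern matches Outer.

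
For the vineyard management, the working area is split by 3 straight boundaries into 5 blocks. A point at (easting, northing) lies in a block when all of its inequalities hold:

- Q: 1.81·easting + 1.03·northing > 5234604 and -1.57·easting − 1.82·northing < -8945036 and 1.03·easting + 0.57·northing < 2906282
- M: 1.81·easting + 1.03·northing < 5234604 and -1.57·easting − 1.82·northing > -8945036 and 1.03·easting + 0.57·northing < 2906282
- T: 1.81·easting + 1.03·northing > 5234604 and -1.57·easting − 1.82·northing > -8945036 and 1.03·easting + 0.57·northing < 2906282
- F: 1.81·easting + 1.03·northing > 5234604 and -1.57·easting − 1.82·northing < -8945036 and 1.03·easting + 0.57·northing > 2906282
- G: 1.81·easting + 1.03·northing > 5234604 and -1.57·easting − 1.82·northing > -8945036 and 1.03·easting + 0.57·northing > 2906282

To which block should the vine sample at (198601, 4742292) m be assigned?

1.81·198601 + 1.03·4742292 = 5244028.570, which is > 5234604
-1.57·198601 − 1.82·4742292 = -8942775.010, which is > -8945036
1.03·198601 + 0.57·4742292 = 2907665.470, which is > 2906282
This sign pattern matches G.

G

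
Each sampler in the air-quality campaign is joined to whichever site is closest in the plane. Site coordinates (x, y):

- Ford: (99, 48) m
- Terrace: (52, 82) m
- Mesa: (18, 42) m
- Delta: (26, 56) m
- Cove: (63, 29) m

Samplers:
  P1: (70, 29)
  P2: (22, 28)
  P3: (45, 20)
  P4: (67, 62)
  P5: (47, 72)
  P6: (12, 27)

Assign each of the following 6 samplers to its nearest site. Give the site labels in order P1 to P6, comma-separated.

P1 → Cove (d²=49.00)
P2 → Mesa (d²=212.00)
P3 → Cove (d²=405.00)
P4 → Terrace (d²=625.00)
P5 → Terrace (d²=125.00)
P6 → Mesa (d²=261.00)

Cove, Mesa, Cove, Terrace, Terrace, Mesa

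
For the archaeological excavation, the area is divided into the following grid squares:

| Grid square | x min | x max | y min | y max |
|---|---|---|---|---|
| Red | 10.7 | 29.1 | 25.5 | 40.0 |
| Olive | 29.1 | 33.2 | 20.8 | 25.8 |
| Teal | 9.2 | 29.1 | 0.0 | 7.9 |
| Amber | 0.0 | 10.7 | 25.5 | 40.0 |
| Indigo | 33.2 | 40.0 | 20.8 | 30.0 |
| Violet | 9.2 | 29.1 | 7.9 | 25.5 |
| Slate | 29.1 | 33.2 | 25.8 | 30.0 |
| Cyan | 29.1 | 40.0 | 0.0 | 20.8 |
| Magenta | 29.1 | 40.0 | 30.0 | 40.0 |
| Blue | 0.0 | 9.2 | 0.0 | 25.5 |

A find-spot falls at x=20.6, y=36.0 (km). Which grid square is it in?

Red

The point has x = 20.6 and y = 36.0.
Only Red satisfies 10.7 ≤ x ≤ 29.1 and 25.5 ≤ y ≤ 40.0.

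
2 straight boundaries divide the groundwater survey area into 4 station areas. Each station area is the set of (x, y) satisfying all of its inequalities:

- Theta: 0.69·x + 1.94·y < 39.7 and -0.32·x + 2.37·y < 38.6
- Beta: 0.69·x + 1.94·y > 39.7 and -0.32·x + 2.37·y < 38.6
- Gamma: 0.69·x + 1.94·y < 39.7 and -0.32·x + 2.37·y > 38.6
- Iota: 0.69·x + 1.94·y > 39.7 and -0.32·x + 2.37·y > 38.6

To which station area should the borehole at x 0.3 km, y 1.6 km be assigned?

0.69·0.3 + 1.94·1.6 = 3.311, which is < 39.7
-0.32·0.3 + 2.37·1.6 = 3.696, which is < 38.6
This sign pattern matches Theta.

Theta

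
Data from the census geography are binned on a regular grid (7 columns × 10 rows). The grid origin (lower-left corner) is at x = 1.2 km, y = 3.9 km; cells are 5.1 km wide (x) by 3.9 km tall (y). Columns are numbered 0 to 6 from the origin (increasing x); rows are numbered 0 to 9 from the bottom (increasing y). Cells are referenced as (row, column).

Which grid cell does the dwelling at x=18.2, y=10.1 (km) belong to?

Column index: ⌊(18.2 − 1.2) / 5.1⌋ = ⌊3.333⌋ = 3
Row offset from origin: ⌊(10.1 − 3.9) / 3.9⌋ = ⌊1.590⌋ = 1 → row 1

(1, 3)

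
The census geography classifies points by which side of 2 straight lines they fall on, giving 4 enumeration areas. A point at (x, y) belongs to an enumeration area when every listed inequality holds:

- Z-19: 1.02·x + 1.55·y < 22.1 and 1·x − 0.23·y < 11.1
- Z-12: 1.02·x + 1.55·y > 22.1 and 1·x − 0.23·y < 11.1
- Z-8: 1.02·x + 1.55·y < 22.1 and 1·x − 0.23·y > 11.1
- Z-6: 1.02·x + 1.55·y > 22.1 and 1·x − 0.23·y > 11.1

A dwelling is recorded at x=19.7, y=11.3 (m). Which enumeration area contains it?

Z-6

1.02·19.7 + 1.55·11.3 = 37.609, which is > 22.1
1·19.7 − 0.23·11.3 = 17.101, which is > 11.1
This sign pattern matches Z-6.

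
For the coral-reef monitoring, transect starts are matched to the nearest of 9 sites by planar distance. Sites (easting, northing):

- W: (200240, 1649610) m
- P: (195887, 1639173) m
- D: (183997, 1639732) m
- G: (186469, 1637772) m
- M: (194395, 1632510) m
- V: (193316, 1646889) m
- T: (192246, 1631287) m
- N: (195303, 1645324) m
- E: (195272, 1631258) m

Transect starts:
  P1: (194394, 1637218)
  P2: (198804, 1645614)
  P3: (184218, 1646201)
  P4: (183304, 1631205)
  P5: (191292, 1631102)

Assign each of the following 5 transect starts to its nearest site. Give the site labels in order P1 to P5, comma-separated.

P1 → P (d²=6051074.00)
P2 → N (d²=12341101.00)
P3 → D (d²=41896802.00)
P4 → G (d²=53142714.00)
P5 → T (d²=944341.00)

P, N, D, G, T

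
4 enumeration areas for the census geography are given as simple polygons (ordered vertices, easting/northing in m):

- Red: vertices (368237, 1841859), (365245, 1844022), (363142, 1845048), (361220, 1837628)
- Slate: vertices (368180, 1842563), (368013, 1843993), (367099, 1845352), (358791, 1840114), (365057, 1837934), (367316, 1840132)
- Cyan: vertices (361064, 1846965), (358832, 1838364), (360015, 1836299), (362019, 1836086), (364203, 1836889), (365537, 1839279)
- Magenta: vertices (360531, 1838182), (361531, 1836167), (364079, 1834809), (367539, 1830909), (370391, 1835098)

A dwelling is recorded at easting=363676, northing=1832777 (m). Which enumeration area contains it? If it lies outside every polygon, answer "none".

none

Cast a ray rightward from (363676, 1832777). For each polygon, the edges (by vertex number in listed order) whose endpoints lie on opposite sides of northing = 1832777, where each meets that height, and whether that is right or left of the point:
Red: no edge straddles that height → 0 crossings.
Slate: no edge straddles that height → 0 crossings.
Cyan: no edge straddles that height → 0 crossings.
Magenta: 3–4 at easting≈365881.7 (right), 4–5 at easting≈368810.8 (right) → 2 crossings.
All counts are even, so the point lies outside every listed polygon.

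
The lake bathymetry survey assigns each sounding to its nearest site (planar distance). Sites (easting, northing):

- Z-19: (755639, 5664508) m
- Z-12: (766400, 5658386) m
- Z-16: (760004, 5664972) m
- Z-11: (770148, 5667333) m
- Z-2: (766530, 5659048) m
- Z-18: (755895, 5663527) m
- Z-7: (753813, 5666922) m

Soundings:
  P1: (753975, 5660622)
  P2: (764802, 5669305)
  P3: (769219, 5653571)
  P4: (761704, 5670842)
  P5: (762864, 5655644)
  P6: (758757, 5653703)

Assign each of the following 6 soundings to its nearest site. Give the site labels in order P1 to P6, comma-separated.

P1 → Z-18 (d²=12125425.00)
P2 → Z-11 (d²=32468500.00)
P3 → Z-12 (d²=31130986.00)
P4 → Z-16 (d²=37346900.00)
P5 → Z-12 (d²=20021860.00)
P6 → Z-12 (d²=80345938.00)

Z-18, Z-11, Z-12, Z-16, Z-12, Z-12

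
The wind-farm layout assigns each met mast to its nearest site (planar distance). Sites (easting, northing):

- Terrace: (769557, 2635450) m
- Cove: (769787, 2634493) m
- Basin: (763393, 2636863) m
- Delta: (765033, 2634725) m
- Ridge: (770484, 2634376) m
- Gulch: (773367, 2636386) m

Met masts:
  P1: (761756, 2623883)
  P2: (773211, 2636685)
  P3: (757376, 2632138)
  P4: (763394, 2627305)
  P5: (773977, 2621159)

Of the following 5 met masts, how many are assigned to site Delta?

P1 → Delta
P2 → Gulch
P3 → Basin
P4 → Delta
P5 → Ridge
2 of the 5 go to Delta.

2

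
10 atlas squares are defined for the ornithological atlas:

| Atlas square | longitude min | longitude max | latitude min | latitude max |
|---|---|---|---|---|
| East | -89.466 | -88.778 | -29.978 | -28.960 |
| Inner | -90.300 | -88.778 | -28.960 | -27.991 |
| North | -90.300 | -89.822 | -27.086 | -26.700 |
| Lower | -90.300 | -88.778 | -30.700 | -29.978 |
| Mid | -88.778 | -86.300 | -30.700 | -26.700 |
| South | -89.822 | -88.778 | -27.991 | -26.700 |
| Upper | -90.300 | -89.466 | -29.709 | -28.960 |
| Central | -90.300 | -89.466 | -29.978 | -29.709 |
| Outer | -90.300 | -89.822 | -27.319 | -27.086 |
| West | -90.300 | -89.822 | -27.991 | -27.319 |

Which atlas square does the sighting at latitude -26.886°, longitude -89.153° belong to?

The point has longitude = -89.153 and latitude = -26.886.
Only South satisfies -89.822 ≤ longitude ≤ -88.778 and -27.991 ≤ latitude ≤ -26.700.

South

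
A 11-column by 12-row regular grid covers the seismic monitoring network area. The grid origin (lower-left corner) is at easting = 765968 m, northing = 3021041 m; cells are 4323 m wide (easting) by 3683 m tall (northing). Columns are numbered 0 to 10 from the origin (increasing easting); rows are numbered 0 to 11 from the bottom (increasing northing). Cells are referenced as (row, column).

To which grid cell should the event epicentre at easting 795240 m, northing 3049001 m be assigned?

(7, 6)

Column index: ⌊(795240 − 765968) / 4323⌋ = ⌊6.771⌋ = 6
Row offset from origin: ⌊(3049001 − 3021041) / 3683⌋ = ⌊7.592⌋ = 7 → row 7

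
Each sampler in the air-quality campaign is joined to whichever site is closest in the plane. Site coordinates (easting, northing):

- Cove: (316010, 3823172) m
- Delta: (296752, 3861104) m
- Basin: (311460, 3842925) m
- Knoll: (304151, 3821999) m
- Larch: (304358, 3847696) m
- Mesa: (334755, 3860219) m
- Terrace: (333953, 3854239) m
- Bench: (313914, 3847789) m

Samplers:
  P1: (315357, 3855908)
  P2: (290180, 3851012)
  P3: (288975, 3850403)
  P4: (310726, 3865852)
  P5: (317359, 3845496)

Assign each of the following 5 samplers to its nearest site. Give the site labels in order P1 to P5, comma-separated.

Bench, Delta, Delta, Delta, Bench

P1 → Bench (d²=68000410.00)
P2 → Delta (d²=145039648.00)
P3 → Delta (d²=174993130.00)
P4 → Delta (d²=217816180.00)
P5 → Bench (d²=17125874.00)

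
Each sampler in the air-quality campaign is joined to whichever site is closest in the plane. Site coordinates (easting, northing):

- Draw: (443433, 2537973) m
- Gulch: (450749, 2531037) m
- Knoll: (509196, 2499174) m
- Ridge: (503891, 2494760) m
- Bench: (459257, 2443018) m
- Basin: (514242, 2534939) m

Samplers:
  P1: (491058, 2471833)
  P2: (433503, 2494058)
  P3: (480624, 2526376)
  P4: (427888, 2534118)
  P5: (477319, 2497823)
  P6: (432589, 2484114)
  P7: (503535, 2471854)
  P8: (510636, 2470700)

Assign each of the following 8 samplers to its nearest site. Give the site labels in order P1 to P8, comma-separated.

Ridge, Gulch, Gulch, Draw, Ridge, Bench, Ridge, Ridge

P1 → Ridge (d²=690333218.00)
P2 → Gulch (d²=1664870957.00)
P3 → Gulch (d²=914240546.00)
P4 → Draw (d²=256508050.00)
P5 → Ridge (d²=715453153.00)
P6 → Bench (d²=2400063440.00)
P7 → Ridge (d²=524811572.00)
P8 → Ridge (d²=624378625.00)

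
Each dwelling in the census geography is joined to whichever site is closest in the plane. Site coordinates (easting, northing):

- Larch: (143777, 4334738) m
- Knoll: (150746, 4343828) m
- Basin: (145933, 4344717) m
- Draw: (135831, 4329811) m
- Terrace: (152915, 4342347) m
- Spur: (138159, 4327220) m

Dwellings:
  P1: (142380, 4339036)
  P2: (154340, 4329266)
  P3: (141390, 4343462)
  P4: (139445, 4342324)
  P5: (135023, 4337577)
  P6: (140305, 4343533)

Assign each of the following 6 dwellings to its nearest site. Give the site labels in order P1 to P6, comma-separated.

Larch, Larch, Basin, Basin, Draw, Basin

P1 → Larch (d²=20424413.00)
P2 → Larch (d²=141519753.00)
P3 → Basin (d²=22213874.00)
P4 → Basin (d²=47820593.00)
P5 → Draw (d²=60963620.00)
P6 → Basin (d²=33076240.00)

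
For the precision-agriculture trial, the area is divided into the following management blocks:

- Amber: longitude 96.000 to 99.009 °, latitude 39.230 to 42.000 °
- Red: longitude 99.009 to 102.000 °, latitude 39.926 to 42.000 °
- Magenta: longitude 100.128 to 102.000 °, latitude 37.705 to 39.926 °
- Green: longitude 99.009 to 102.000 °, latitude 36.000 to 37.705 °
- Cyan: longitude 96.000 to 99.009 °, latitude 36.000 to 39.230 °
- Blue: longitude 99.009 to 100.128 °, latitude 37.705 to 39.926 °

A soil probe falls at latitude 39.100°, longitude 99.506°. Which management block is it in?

Blue

The point has longitude = 99.506 and latitude = 39.100.
Only Blue satisfies 99.009 ≤ longitude ≤ 100.128 and 37.705 ≤ latitude ≤ 39.926.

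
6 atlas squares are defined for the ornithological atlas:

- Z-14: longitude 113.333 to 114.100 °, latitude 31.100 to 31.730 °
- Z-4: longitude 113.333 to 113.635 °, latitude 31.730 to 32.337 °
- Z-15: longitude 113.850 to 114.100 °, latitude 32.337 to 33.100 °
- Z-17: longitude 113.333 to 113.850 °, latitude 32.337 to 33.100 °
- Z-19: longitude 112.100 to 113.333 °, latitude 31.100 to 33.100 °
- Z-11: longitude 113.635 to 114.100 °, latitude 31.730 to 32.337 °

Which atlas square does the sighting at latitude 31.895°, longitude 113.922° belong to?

Z-11

The point has longitude = 113.922 and latitude = 31.895.
Only Z-11 satisfies 113.635 ≤ longitude ≤ 114.100 and 31.730 ≤ latitude ≤ 32.337.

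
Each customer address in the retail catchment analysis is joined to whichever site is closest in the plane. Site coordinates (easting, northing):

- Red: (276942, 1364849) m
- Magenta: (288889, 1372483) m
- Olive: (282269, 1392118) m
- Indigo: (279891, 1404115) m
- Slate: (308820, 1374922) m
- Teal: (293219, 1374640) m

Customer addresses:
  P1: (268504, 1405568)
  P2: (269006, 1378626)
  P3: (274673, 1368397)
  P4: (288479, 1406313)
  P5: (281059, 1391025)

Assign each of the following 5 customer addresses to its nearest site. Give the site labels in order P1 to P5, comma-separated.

Indigo, Red, Red, Indigo, Olive

P1 → Indigo (d²=131774978.00)
P2 → Red (d²=252785825.00)
P3 → Red (d²=17736665.00)
P4 → Indigo (d²=78584948.00)
P5 → Olive (d²=2658749.00)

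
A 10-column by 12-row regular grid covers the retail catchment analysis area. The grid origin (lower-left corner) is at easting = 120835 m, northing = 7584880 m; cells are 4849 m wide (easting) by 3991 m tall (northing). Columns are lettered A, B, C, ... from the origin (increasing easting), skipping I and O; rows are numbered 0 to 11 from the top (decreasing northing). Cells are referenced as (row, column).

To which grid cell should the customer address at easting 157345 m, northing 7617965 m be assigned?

Column index: ⌊(157345 − 120835) / 4849⌋ = ⌊7.529⌋ = 7 → column H
Row offset from origin: ⌊(7617965 − 7584880) / 3991⌋ = ⌊8.290⌋ = 8 → row 3 (counted from top)

(3, H)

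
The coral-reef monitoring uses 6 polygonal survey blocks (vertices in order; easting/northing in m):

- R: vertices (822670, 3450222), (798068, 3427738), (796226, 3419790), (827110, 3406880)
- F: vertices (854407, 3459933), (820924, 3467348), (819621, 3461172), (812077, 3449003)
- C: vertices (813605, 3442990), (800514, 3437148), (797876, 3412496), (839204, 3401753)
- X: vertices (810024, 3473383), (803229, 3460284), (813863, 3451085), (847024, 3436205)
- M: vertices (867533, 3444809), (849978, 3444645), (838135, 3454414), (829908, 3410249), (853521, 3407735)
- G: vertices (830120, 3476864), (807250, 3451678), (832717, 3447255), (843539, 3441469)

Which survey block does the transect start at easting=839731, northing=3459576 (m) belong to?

Cast a ray rightward from (839731, 3459576). For each polygon, the edges (by vertex number in listed order) whose endpoints lie on opposite sides of northing = 3459576, where each meets that height, and whether that is right or left of the point:
R: no edge straddles that height → 0 crossings.
F: 3–4 at easting≈818631.6 (left), 4–1 at easting≈853024.4 (right) → 1 crossing.
C: no edge straddles that height → 0 crossings.
X: 2–3 at easting≈804047.4 (left), 4–1 at easting≈823764.9 (left) → 0 crossings.
M: no edge straddles that height → 0 crossings.
G: 1–2 at easting≈814421.7 (left), 4–1 at easting≈836674.2 (left) → 0 crossings.
Only F has an odd count, so the point is inside F.

F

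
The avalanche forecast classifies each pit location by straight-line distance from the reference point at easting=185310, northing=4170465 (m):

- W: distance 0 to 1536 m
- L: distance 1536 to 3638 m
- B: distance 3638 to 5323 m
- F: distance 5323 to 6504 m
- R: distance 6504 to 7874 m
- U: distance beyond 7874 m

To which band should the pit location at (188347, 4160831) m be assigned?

Distance = √((188347−185310)² + (4160831−4170465)²) = √(9223369.000 + 92813956.000) = 10101.353 m.
7874 ≤ 10101.353 < ∞ → U.

U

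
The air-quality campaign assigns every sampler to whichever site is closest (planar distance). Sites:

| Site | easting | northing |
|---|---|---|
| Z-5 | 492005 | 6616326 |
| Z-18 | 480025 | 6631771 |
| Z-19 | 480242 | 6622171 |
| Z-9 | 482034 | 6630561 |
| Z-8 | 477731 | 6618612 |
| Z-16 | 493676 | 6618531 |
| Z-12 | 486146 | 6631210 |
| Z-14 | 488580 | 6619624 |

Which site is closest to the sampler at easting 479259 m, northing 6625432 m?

Z-19

Squared distances to each site:
Z-5: 245379752.000; Z-18: 40769677.000; Z-19: 11600410.000; Z-9: 34007266.000; Z-8: 48847184.000; Z-16: 255473690.000; Z-12: 80816053.000; Z-14: 120613905.000.
Minimum at Z-19.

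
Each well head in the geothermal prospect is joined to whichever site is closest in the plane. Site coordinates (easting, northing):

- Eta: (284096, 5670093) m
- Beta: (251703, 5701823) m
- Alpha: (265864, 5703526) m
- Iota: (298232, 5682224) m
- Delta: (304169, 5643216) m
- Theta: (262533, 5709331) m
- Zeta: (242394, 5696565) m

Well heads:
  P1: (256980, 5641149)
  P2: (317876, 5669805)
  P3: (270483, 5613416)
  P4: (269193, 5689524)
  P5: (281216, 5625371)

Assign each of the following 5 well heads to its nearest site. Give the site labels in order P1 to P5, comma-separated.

Eta, Iota, Delta, Alpha, Delta

P1 → Eta (d²=1573032592.00)
P2 → Iota (d²=540118297.00)
P3 → Delta (d²=2022786596.00)
P4 → Alpha (d²=207138245.00)
P5 → Delta (d²=845284234.00)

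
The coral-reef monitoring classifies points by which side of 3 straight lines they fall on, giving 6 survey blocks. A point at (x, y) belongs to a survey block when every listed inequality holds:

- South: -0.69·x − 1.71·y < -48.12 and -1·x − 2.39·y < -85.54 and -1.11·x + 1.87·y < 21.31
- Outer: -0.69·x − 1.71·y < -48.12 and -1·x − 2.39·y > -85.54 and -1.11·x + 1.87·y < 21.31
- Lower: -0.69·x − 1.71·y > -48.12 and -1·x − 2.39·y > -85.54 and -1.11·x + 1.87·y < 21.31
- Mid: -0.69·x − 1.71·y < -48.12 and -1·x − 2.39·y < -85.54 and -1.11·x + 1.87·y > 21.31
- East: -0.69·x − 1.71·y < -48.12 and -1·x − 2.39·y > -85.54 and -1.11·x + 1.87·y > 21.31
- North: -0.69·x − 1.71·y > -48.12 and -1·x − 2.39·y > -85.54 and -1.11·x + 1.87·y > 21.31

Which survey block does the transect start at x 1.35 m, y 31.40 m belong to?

East

-0.69·1.35 − 1.71·31.40 = -54.625, which is < -48.12
-1·1.35 − 2.39·31.40 = -76.396, which is > -85.54
-1.11·1.35 + 1.87·31.40 = 57.220, which is > 21.31
This sign pattern matches East.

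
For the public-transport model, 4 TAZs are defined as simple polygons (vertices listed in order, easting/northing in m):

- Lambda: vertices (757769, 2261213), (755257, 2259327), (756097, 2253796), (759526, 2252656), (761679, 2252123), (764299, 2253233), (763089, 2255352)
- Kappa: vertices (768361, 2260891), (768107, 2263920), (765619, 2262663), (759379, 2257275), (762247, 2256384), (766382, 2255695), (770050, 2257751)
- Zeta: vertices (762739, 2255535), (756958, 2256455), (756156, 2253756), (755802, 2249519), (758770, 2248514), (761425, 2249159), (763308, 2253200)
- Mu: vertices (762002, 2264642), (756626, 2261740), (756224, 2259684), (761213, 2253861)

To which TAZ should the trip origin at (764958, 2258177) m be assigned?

Cast a ray rightward from (764958, 2258177). For each polygon, the edges (by vertex number in listed order) whose endpoints lie on opposite sides of northing = 2258177, where each meets that height, and whether that is right or left of the point:
Lambda: 2–3 at easting≈755431.7 (left), 7–1 at easting≈760524.8 (left) → 0 crossings.
Kappa: 3–4 at easting≈760423.6 (left), 7–1 at easting≈769820.9 (right) → 1 crossing.
Zeta: no edge straddles that height → 0 crossings.
Mu: 3–4 at easting≈757515.2 (left), 4–1 at easting≈761528.9 (left) → 0 crossings.
Only Kappa has an odd count, so the point is inside Kappa.

Kappa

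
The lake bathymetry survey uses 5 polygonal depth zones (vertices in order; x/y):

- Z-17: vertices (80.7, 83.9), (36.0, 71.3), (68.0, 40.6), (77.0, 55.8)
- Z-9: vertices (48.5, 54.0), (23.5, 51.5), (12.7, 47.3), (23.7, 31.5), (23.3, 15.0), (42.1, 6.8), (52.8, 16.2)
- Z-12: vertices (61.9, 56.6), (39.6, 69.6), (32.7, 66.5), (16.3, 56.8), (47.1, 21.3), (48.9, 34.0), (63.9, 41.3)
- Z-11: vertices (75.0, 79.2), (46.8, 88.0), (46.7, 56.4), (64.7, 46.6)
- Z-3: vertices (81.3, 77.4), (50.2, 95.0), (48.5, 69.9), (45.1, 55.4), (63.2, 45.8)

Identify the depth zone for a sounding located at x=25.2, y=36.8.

Z-9

Cast a ray rightward from (25.2, 36.8). For each polygon, the edges (by vertex number in listed order) whose endpoints lie on opposite sides of y = 36.8, where each meets that height, and whether that is right or left of the point:
Z-17: no edge straddles that height → 0 crossings.
Z-9: 3–4 at x≈20.01 (left), 7–1 at x≈50.46 (right) → 1 crossing.
Z-12: 4–5 at x≈33.65 (right), 6–7 at x≈54.65 (right) → 2 crossings.
Z-11: no edge straddles that height → 0 crossings.
Z-3: no edge straddles that height → 0 crossings.
Only Z-9 has an odd count, so the point is inside Z-9.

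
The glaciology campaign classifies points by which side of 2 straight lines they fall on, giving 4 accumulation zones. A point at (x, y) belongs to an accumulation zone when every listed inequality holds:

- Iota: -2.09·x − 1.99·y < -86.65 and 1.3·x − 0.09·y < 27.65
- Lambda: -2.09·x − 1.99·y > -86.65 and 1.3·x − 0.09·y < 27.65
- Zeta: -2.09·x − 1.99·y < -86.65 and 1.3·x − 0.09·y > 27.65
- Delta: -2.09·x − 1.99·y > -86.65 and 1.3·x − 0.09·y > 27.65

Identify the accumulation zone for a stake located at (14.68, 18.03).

-2.09·14.68 − 1.99·18.03 = -66.561, which is > -86.65
1.3·14.68 − 0.09·18.03 = 17.461, which is < 27.65
This sign pattern matches Lambda.

Lambda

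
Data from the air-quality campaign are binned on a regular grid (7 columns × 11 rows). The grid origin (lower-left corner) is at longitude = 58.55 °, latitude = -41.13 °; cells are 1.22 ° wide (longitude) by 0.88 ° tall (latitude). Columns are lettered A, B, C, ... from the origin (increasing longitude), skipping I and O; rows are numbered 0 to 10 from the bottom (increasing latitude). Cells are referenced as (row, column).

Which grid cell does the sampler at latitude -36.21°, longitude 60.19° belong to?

Column index: ⌊(60.19 − 58.55) / 1.22⌋ = ⌊1.344⌋ = 1 → column B
Row offset from origin: ⌊(-36.21 − -41.13) / 0.88⌋ = ⌊5.591⌋ = 5 → row 5

(5, B)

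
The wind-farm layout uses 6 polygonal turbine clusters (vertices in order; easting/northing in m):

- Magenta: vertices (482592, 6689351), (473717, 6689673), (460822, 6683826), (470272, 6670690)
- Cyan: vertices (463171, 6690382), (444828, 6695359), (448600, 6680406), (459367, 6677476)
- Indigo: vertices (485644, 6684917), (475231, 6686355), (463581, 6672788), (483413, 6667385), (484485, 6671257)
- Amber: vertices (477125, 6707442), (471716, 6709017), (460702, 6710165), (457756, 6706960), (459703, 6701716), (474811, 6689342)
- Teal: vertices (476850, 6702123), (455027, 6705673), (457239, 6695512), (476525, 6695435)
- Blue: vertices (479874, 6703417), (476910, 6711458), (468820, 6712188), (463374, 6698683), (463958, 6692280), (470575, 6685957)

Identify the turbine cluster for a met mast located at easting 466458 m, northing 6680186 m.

Magenta

Cast a ray rightward from (466458, 6680186). For each polygon, the edges (by vertex number in listed order) whose endpoints lie on opposite sides of northing = 6680186, where each meets that height, and whether that is right or left of the point:
Magenta: 3–4 at easting≈463440.6 (left), 4–1 at easting≈476541.3 (right) → 1 crossing.
Cyan: 3–4 at easting≈449408.4 (left), 4–1 at easting≈460165.8 (left) → 0 crossings.
Indigo: 2–3 at easting≈469933.7 (right), 5–1 at easting≈485242.6 (right) → 2 crossings.
Amber: no edge straddles that height → 0 crossings.
Teal: no edge straddles that height → 0 crossings.
Blue: no edge straddles that height → 0 crossings.
Only Magenta has an odd count, so the point is inside Magenta.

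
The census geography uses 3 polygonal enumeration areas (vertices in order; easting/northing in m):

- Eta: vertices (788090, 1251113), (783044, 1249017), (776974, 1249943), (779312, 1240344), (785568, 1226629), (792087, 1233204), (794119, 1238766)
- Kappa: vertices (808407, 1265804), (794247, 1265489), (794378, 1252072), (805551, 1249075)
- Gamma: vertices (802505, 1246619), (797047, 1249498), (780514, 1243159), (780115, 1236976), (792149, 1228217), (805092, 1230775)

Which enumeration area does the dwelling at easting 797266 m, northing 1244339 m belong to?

Cast a ray rightward from (797266, 1244339). For each polygon, the edges (by vertex number in listed order) whose endpoints lie on opposite sides of northing = 1244339, where each meets that height, and whether that is right or left of the point:
Eta: 3–4 at easting≈778338.9 (left), 7–1 at easting≈791397.7 (left) → 0 crossings.
Kappa: no edge straddles that height → 0 crossings.
Gamma: 2–3 at easting≈783591.6 (left), 6–1 at easting≈802877.3 (right) → 1 crossing.
Only Gamma has an odd count, so the point is inside Gamma.

Gamma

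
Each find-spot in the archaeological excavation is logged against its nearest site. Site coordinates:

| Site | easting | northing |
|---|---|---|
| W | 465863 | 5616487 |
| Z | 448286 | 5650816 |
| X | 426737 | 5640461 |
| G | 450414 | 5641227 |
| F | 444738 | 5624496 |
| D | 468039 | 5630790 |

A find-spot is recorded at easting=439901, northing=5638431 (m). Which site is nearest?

G

Squared distances to each site:
W: 1155564580.000; Z: 223696450.000; X: 177411796.000; G: 118340785.000; F: 217580794.000; D: 850131925.000.
Minimum at G.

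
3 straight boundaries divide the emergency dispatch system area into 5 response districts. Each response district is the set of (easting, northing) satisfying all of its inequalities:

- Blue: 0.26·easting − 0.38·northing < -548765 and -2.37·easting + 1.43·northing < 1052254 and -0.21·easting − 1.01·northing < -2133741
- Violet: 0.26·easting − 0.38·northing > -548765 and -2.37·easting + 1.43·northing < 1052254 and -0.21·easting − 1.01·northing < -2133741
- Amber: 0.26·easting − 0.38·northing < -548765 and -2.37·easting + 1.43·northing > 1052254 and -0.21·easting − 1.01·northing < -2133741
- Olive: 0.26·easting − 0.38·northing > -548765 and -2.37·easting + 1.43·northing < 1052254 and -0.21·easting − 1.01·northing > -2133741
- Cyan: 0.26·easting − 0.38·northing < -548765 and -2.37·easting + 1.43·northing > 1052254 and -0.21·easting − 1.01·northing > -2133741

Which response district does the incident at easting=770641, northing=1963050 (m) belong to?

0.26·770641 − 0.38·1963050 = -545592.340, which is > -548765
-2.37·770641 + 1.43·1963050 = 980742.330, which is < 1052254
-0.21·770641 − 1.01·1963050 = -2144515.110, which is < -2133741
This sign pattern matches Violet.

Violet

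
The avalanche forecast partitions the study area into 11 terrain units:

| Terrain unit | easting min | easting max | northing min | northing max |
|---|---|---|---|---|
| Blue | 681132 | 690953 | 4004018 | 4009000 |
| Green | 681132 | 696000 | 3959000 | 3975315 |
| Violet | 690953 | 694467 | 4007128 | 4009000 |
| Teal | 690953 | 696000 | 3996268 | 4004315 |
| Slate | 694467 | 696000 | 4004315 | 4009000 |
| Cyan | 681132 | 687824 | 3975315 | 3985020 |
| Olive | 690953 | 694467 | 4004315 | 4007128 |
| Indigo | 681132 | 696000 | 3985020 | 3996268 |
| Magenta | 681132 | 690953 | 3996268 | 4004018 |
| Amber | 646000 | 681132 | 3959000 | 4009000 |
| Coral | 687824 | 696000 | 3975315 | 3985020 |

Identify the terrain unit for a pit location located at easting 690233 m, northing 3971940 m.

The point has easting = 690233 and northing = 3971940.
Only Green satisfies 681132 ≤ easting ≤ 696000 and 3959000 ≤ northing ≤ 3975315.

Green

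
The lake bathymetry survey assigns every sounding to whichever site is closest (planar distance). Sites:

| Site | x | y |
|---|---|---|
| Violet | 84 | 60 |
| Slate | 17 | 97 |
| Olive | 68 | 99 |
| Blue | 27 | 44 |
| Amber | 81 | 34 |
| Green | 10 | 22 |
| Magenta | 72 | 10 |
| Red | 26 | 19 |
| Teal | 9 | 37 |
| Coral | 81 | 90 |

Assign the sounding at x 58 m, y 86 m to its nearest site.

Squared distances to each site:
Violet: 1352.000; Slate: 1802.000; Olive: 269.000; Blue: 2725.000; Amber: 3233.000; Green: 6400.000; Magenta: 5972.000; Red: 5513.000; Teal: 4802.000; Coral: 545.000.
Minimum at Olive.

Olive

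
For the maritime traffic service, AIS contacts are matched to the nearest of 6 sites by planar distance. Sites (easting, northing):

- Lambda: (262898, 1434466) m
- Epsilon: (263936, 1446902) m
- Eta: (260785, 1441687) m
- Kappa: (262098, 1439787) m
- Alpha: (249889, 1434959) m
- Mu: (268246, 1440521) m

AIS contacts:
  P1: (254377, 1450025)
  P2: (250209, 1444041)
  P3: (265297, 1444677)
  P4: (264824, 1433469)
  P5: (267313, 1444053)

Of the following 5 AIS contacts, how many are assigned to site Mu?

1

P1 → Epsilon
P2 → Alpha
P3 → Epsilon
P4 → Lambda
P5 → Mu
1 of the 5 goes to Mu.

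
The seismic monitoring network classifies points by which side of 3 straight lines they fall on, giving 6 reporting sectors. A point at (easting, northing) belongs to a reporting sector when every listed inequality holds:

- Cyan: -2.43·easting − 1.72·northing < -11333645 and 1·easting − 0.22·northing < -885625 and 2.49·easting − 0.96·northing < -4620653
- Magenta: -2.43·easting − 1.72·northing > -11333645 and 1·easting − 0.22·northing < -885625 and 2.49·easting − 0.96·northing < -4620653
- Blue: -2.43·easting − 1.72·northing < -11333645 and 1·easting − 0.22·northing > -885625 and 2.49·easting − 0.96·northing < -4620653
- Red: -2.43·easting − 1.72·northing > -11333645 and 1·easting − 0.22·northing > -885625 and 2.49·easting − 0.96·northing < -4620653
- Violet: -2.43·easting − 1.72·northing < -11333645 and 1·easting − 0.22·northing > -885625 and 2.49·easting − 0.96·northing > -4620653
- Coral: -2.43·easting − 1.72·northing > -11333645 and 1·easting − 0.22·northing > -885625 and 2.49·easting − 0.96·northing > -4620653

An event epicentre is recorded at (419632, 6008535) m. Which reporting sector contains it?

Cyan

-2.43·419632 − 1.72·6008535 = -11354385.960, which is < -11333645
1·419632 − 0.22·6008535 = -902245.700, which is < -885625
2.49·419632 − 0.96·6008535 = -4723309.920, which is < -4620653
This sign pattern matches Cyan.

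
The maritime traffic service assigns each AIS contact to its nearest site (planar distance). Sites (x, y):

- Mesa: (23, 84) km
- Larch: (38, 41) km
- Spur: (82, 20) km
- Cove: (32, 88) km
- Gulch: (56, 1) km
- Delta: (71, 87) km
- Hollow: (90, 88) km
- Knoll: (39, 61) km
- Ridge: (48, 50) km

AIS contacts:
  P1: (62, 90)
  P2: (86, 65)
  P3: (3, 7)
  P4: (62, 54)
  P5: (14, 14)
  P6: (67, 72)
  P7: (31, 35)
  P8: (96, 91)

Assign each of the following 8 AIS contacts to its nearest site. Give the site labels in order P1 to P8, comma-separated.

P1 → Delta (d²=90.00)
P2 → Hollow (d²=545.00)
P3 → Larch (d²=2381.00)
P4 → Ridge (d²=212.00)
P5 → Larch (d²=1305.00)
P6 → Delta (d²=241.00)
P7 → Larch (d²=85.00)
P8 → Hollow (d²=45.00)

Delta, Hollow, Larch, Ridge, Larch, Delta, Larch, Hollow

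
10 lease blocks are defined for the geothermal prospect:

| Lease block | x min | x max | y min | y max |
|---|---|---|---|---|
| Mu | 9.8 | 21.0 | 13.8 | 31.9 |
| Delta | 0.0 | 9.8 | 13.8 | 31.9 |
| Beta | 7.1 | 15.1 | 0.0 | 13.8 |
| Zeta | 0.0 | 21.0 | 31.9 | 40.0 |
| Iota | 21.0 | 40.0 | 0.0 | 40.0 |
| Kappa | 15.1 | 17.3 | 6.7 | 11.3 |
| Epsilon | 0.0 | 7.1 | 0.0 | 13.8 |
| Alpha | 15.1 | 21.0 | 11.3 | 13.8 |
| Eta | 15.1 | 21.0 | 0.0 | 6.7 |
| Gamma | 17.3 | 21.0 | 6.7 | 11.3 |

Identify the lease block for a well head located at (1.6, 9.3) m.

The point has x = 1.6 and y = 9.3.
Only Epsilon satisfies 0.0 ≤ x ≤ 7.1 and 0.0 ≤ y ≤ 13.8.

Epsilon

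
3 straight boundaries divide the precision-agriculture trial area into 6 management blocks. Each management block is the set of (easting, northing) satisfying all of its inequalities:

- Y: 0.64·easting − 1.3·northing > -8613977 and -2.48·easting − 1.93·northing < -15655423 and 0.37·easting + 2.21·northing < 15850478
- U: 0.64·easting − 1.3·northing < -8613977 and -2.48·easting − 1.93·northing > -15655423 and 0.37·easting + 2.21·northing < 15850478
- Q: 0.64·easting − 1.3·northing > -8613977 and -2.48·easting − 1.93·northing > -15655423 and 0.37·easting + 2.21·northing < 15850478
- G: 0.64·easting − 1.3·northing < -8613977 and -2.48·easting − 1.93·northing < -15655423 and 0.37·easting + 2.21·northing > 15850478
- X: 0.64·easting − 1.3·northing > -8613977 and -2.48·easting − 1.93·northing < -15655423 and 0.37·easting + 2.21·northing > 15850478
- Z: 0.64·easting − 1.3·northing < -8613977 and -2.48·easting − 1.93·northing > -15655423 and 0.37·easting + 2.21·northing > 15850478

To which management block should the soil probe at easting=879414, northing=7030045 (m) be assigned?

0.64·879414 − 1.3·7030045 = -8576233.540, which is > -8613977
-2.48·879414 − 1.93·7030045 = -15748933.570, which is < -15655423
0.37·879414 + 2.21·7030045 = 15861782.630, which is > 15850478
This sign pattern matches X.

X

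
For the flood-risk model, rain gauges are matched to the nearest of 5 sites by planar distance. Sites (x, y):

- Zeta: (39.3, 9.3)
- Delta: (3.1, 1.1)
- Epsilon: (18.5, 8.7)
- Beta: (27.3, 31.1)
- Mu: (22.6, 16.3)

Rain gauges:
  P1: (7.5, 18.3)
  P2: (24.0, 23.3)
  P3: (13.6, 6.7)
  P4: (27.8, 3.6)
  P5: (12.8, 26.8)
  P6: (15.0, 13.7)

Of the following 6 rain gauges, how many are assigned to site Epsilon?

P1 → Epsilon
P2 → Mu
P3 → Epsilon
P4 → Epsilon
P5 → Mu
P6 → Epsilon
4 of the 6 go to Epsilon.

4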